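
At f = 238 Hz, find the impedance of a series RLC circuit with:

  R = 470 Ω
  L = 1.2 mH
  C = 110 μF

Step 1 — Angular frequency: ω = 2π·f = 2π·238 = 1495 rad/s.
Step 2 — Component impedances:
  R: Z = R = 470 Ω
  L: Z = jωL = j·1495·0.0012 = 0 + j1.794 Ω
  C: Z = 1/(jωC) = -j/(ω·C) = 0 - j6.079 Ω
Step 3 — Series combination: Z_total = R + L + C = 470 - j4.285 Ω = 470∠-0.5° Ω.

Z = 470 - j4.285 Ω = 470∠-0.5° Ω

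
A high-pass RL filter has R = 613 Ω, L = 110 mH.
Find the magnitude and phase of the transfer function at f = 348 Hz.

Step 1 — Angular frequency: ω = 2π·348 = 2187 rad/s.
Step 2 — Transfer function: H(jω) = jωL/(R + jωL).
Step 3 — Numerator jωL = j·240.5; denominator R + jωL = 613 + j240.5.
Step 4 — H = 0.1334 + j0.34.
Step 5 — Magnitude: |H| = 0.3653 (-8.7 dB); phase: φ = 68.6°.

|H| = 0.3653 (-8.7 dB), φ = 68.6°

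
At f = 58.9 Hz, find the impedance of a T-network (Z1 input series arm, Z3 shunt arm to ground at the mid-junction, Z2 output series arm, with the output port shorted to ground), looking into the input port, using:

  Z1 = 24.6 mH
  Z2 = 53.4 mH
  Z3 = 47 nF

Step 1 — Angular frequency: ω = 2π·f = 2π·58.9 = 370.1 rad/s.
Step 2 — Component impedances:
  Z1: Z = jωL = j·370.1·0.0246 = 0 + j9.104 Ω
  Z2: Z = jωL = j·370.1·0.0534 = 0 + j19.76 Ω
  Z3: Z = 1/(jωC) = -j/(ω·C) = 0 - j5.749e+04 Ω
Step 3 — With the output port shorted to ground, the output series arm Z2 runs from the junction to ground; the shunt arm Z3 also runs from the junction to ground. They appear in parallel: Z3 || Z2 = 0 + j19.77 Ω.
Step 4 — Series with input arm Z1: Z_in = Z1 + (Z3 || Z2) = 0 + j28.87 Ω = 28.87∠90.0° Ω.

Z = 0 + j28.87 Ω = 28.87∠90.0° Ω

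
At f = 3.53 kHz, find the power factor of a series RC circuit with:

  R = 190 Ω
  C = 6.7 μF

Step 1 — Angular frequency: ω = 2π·f = 2π·3530 = 2.218e+04 rad/s.
Step 2 — Component impedances:
  R: Z = R = 190 Ω
  C: Z = 1/(jωC) = -j/(ω·C) = 0 - j6.729 Ω
Step 3 — Series combination: Z_total = R + C = 190 - j6.729 Ω = 190.1∠-2.0° Ω.
Step 4 — Power factor: PF = cos(φ) = Re(Z)/|Z| = 190/190.12 = 0.9994.
Step 5 — Type: Im(Z) = -6.729 ⇒ leading (phase φ = -2.0°).

PF = 0.9994 (leading, φ = -2.0°)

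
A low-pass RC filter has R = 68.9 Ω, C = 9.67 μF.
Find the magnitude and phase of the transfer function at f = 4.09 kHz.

Step 1 — Angular frequency: ω = 2π·4090 = 2.57e+04 rad/s.
Step 2 — Transfer function: H(jω) = 1/(1 + jωRC).
Step 3 — Denominator: 1 + jωRC = 1 + j·2.57e+04·68.9·9.67e-06 = 1 + j17.12.
Step 4 — H = 0.0034 - j0.05821.
Step 5 — Magnitude: |H| = 0.05831 (-24.7 dB); phase: φ = -86.7°.

|H| = 0.05831 (-24.7 dB), φ = -86.7°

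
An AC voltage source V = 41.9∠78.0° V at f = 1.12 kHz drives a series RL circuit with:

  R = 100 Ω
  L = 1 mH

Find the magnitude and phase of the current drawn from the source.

Step 1 — Angular frequency: ω = 2π·f = 2π·1120 = 7037 rad/s.
Step 2 — Component impedances:
  R: Z = R = 100 Ω
  L: Z = jωL = j·7037·0.001 = 0 + j7.037 Ω
Step 3 — Series combination: Z_total = R + L = 100 + j7.037 Ω = 100.2∠4.0° Ω.
Step 4 — Source phasor: V = 41.9∠78.0° V = 8.711 + j40.98 V.
Step 5 — Ohm's law: I = V / Z_total = (8.711 + j40.98) / (100 + j7.037) = 0.1154 + j0.4017 A.
Step 6 — Convert to polar: |I| = 0.418 A, ∠I = 74.0°.

I = 0.418∠74.0° A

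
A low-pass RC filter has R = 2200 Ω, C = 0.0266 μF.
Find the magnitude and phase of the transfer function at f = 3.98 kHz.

Step 1 — Angular frequency: ω = 2π·3980 = 2.501e+04 rad/s.
Step 2 — Transfer function: H(jω) = 1/(1 + jωRC).
Step 3 — Denominator: 1 + jωRC = 1 + j·2.501e+04·2200·2.66e-08 = 1 + j1.463.
Step 4 — H = 0.3183 - j0.4658.
Step 5 — Magnitude: |H| = 0.5642 (-5.0 dB); phase: φ = -55.7°.

|H| = 0.5642 (-5.0 dB), φ = -55.7°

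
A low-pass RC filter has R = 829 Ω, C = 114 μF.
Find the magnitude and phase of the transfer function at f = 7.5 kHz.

Step 1 — Angular frequency: ω = 2π·7500 = 4.712e+04 rad/s.
Step 2 — Transfer function: H(jω) = 1/(1 + jωRC).
Step 3 — Denominator: 1 + jωRC = 1 + j·4.712e+04·829·0.000114 = 1 + j4453.
Step 4 — H = 5.042e-08 - j0.0002245.
Step 5 — Magnitude: |H| = 0.0002245 (-73.0 dB); phase: φ = -90.0°.

|H| = 0.0002245 (-73.0 dB), φ = -90.0°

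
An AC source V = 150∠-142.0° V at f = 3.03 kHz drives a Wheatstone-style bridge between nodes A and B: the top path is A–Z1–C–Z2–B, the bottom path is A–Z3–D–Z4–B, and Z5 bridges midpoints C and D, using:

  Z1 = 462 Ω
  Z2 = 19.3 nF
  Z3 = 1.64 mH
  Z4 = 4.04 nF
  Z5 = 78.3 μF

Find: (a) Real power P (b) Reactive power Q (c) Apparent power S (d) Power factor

Step 1 — Angular frequency: ω = 2π·f = 2π·3030 = 1.904e+04 rad/s.
Step 2 — Component impedances:
  Z1: Z = R = 462 Ω
  Z2: Z = 1/(jωC) = -j/(ω·C) = 0 - j2722 Ω
  Z3: Z = jωL = j·1.904e+04·0.00164 = 0 + j31.22 Ω
  Z4: Z = 1/(jωC) = -j/(ω·C) = 0 - j1.3e+04 Ω
  Z5: Z = 1/(jωC) = -j/(ω·C) = 0 - j0.6708 Ω
Step 3 — Bridge requires nodal analysis (the Z5 bridge couples midpoints C and D, so the two paths cannot be reduced to a simple series/parallel combination). Setting node B to ground and injecting 1 A at node A, the 3-node admittance system at A, C, D solves to V_A = Z_AB = 2.027 - j2220 Ω = 2220∠-89.9° Ω.
Step 4 — Source phasor: V = 150∠-142.0° V = -118.2 - j92.35 V.
Step 5 — Current: I = V / Z = 0.04155 - j0.05329 A = 0.06757∠-52.1° A.
Step 6 — Complex power: S = V·I* = 0.009255 - j10.14 VA.
Step 7 — Real power: P = Re(S) = 0.009255 W.
Step 8 — Reactive power: Q = Im(S) = -10.14 VAR.
Step 9 — Apparent power: |S| = 10.14 VA.
Step 10 — Power factor: PF = P/|S| = 0.0009131 (leading).

(a) P = 0.009255 W  (b) Q = -10.14 VAR  (c) S = 10.14 VA  (d) PF = 0.0009131 (leading)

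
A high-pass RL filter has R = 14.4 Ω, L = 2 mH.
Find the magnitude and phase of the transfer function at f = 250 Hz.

Step 1 — Angular frequency: ω = 2π·250 = 1571 rad/s.
Step 2 — Transfer function: H(jω) = jωL/(R + jωL).
Step 3 — Numerator jωL = j·3.142; denominator R + jωL = 14.4 + j3.142.
Step 4 — H = 0.04543 + j0.2083.
Step 5 — Magnitude: |H| = 0.2132 (-13.4 dB); phase: φ = 77.7°.

|H| = 0.2132 (-13.4 dB), φ = 77.7°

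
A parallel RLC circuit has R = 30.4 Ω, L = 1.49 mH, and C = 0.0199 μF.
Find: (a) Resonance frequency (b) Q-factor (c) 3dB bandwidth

Step 1 — Resonance: ω₀ = 1/√(LC) = 1/√(0.00149·1.99e-08) = 1.836e+05 rad/s.
Step 2 — f₀ = ω₀/(2π) = 2.923e+04 Hz.
Step 3 — Parallel Q: Q = R/(ω₀L) = 30.4/(1.836e+05·0.00149) = 0.1111.
Step 4 — Bandwidth: Δω = ω₀/Q = 1.653e+06 rad/s; BW = Δω/(2π) = 2.631e+05 Hz.

(a) f₀ = 2.923e+04 Hz  (b) Q = 0.1111  (c) BW = 2.631e+05 Hz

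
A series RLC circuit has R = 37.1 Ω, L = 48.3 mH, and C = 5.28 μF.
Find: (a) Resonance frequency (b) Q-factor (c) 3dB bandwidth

Step 1 — Resonance: ω₀ = 1/√(LC) = 1/√(0.0483·5.28e-06) = 1980 rad/s.
Step 2 — f₀ = ω₀/(2π) = 315.2 Hz.
Step 3 — Series Q: Q = ω₀L/R = 1980·0.0483/37.1 = 2.578.
Step 4 — Bandwidth: Δω = ω₀/Q = 768.1 rad/s; BW = Δω/(2π) = 122.2 Hz.

(a) f₀ = 315.2 Hz  (b) Q = 2.578  (c) BW = 122.2 Hz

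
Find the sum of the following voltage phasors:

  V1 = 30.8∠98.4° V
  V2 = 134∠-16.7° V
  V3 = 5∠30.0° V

Step 1 — Convert each phasor to rectangular form:
  V1 = 30.8·(cos(98.4°) + j·sin(98.4°)) = -4.499 + j30.47 V
  V2 = 134·(cos(-16.7°) + j·sin(-16.7°)) = 128.3 - j38.51 V
  V3 = 5·(cos(30.0°) + j·sin(30.0°)) = 4.33 + j2.5 V
Step 2 — Sum components: V_total = 128.2 - j5.537 V.
Step 3 — Convert to polar: |V_total| = 128.3 V, ∠V_total = -2.5°.

V_total = 128.3∠-2.5° V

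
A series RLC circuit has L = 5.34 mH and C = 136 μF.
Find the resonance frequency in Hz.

Step 1 — Resonance condition Im(Z)=0 gives ω₀ = 1/√(LC).
Step 2 — ω₀ = 1/√(0.00534·0.000136) = 1173 rad/s.
Step 3 — f₀ = ω₀/(2π) = 186.8 Hz.

f₀ = 186.8 Hz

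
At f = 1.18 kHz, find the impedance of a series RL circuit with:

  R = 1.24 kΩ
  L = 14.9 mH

Step 1 — Angular frequency: ω = 2π·f = 2π·1180 = 7414 rad/s.
Step 2 — Component impedances:
  R: Z = R = 1240 Ω
  L: Z = jωL = j·7414·0.0149 = 0 + j110.5 Ω
Step 3 — Series combination: Z_total = R + L = 1240 + j110.5 Ω = 1245∠5.1° Ω.

Z = 1240 + j110.5 Ω = 1245∠5.1° Ω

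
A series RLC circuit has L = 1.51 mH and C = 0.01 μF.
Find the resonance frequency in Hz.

Step 1 — Resonance condition Im(Z)=0 gives ω₀ = 1/√(LC).
Step 2 — ω₀ = 1/√(0.00151·1e-08) = 2.573e+05 rad/s.
Step 3 — f₀ = ω₀/(2π) = 4.096e+04 Hz.

f₀ = 4.096e+04 Hz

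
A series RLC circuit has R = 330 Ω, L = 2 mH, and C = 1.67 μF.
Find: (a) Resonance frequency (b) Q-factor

Step 1 — Resonance condition Im(Z)=0 gives ω₀ = 1/√(LC).
Step 2 — ω₀ = 1/√(0.002·1.67e-06) = 1.73e+04 rad/s.
Step 3 — f₀ = ω₀/(2π) = 2754 Hz.
Step 4 — Series Q: Q = ω₀L/R = 1.73e+04·0.002/330 = 0.1049.

(a) f₀ = 2754 Hz  (b) Q = 0.1049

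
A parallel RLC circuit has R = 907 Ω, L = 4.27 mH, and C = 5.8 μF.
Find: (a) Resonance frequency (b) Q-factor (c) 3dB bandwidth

Step 1 — Resonance: ω₀ = 1/√(LC) = 1/√(0.00427·5.8e-06) = 6354 rad/s.
Step 2 — f₀ = ω₀/(2π) = 1011 Hz.
Step 3 — Parallel Q: Q = R/(ω₀L) = 907/(6354·0.00427) = 33.43.
Step 4 — Bandwidth: Δω = ω₀/Q = 190.1 rad/s; BW = Δω/(2π) = 30.25 Hz.

(a) f₀ = 1011 Hz  (b) Q = 33.43  (c) BW = 30.25 Hz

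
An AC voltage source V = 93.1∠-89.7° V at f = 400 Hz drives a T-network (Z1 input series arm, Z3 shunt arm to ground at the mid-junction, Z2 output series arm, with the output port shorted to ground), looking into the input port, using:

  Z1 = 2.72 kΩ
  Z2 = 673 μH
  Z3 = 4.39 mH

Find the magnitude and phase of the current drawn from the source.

Step 1 — Angular frequency: ω = 2π·f = 2π·400 = 2513 rad/s.
Step 2 — Component impedances:
  Z1: Z = R = 2720 Ω
  Z2: Z = jωL = j·2513·0.000673 = 0 + j1.691 Ω
  Z3: Z = jωL = j·2513·0.00439 = 0 + j11.03 Ω
Step 3 — With the output port shorted to ground, the output series arm Z2 runs from the junction to ground; the shunt arm Z3 also runs from the junction to ground. They appear in parallel: Z3 || Z2 = 0 + j1.467 Ω.
Step 4 — Series with input arm Z1: Z_in = Z1 + (Z3 || Z2) = 2720 + j1.467 Ω = 2720∠0.0° Ω.
Step 5 — Source phasor: V = 93.1∠-89.7° V = 0.4875 - j93.1 V.
Step 6 — Ohm's law: I = V / Z_total = (0.4875 - j93.1) / (2720 + j1.467) = 0.0001608 - j0.03423 A.
Step 7 — Convert to polar: |I| = 0.03423 A, ∠I = -89.7°.

I = 0.03423∠-89.7° A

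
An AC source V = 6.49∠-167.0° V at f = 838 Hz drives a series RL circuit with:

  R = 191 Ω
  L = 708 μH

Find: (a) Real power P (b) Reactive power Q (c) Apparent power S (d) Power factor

Step 1 — Angular frequency: ω = 2π·f = 2π·838 = 5265 rad/s.
Step 2 — Component impedances:
  R: Z = R = 191 Ω
  L: Z = jωL = j·5265·0.000708 = 0 + j3.728 Ω
Step 3 — Series combination: Z_total = R + L = 191 + j3.728 Ω = 191∠1.1° Ω.
Step 4 — Source phasor: V = 6.49∠-167.0° V = -6.324 - j1.46 V.
Step 5 — Current: I = V / Z = -0.03324 - j0.006995 A = 0.03397∠-168.1° A.
Step 6 — Complex power: S = V·I* = 0.2204 + j0.004302 VA.
Step 7 — Real power: P = Re(S) = 0.2204 W.
Step 8 — Reactive power: Q = Im(S) = 0.004302 VAR.
Step 9 — Apparent power: |S| = 0.2205 VA.
Step 10 — Power factor: PF = P/|S| = 0.9998 (lagging).

(a) P = 0.2204 W  (b) Q = 0.004302 VAR  (c) S = 0.2205 VA  (d) PF = 0.9998 (lagging)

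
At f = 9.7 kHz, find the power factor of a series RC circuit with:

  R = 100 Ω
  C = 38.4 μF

Step 1 — Angular frequency: ω = 2π·f = 2π·9700 = 6.095e+04 rad/s.
Step 2 — Component impedances:
  R: Z = R = 100 Ω
  C: Z = 1/(jωC) = -j/(ω·C) = 0 - j0.4273 Ω
Step 3 — Series combination: Z_total = R + C = 100 - j0.4273 Ω = 100∠-0.2° Ω.
Step 4 — Power factor: PF = cos(φ) = Re(Z)/|Z| = 100/100 = 1.
Step 5 — Type: Im(Z) = -0.4273 ⇒ leading (phase φ = -0.2°).

PF = 1 (leading, φ = -0.2°)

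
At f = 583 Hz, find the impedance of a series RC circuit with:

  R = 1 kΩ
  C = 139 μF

Step 1 — Angular frequency: ω = 2π·f = 2π·583 = 3663 rad/s.
Step 2 — Component impedances:
  R: Z = R = 1000 Ω
  C: Z = 1/(jωC) = -j/(ω·C) = 0 - j1.964 Ω
Step 3 — Series combination: Z_total = R + C = 1000 - j1.964 Ω = 1000∠-0.1° Ω.

Z = 1000 - j1.964 Ω = 1000∠-0.1° Ω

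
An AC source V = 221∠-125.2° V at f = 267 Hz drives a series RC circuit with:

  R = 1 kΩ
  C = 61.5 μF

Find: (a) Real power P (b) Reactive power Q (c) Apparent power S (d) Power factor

Step 1 — Angular frequency: ω = 2π·f = 2π·267 = 1678 rad/s.
Step 2 — Component impedances:
  R: Z = R = 1000 Ω
  C: Z = 1/(jωC) = -j/(ω·C) = 0 - j9.692 Ω
Step 3 — Series combination: Z_total = R + C = 1000 - j9.692 Ω = 1000∠-0.6° Ω.
Step 4 — Source phasor: V = 221∠-125.2° V = -127.4 - j180.6 V.
Step 5 — Current: I = V / Z = -0.1256 - j0.1818 A = 0.221∠-124.6° A.
Step 6 — Complex power: S = V·I* = 48.84 - j0.4733 VA.
Step 7 — Real power: P = Re(S) = 48.84 W.
Step 8 — Reactive power: Q = Im(S) = -0.4733 VAR.
Step 9 — Apparent power: |S| = 48.84 VA.
Step 10 — Power factor: PF = P/|S| = 1 (leading).

(a) P = 48.84 W  (b) Q = -0.4733 VAR  (c) S = 48.84 VA  (d) PF = 1 (leading)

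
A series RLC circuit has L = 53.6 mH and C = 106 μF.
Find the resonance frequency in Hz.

Step 1 — Resonance condition Im(Z)=0 gives ω₀ = 1/√(LC).
Step 2 — ω₀ = 1/√(0.0536·0.000106) = 419.5 rad/s.
Step 3 — f₀ = ω₀/(2π) = 66.77 Hz.

f₀ = 66.77 Hz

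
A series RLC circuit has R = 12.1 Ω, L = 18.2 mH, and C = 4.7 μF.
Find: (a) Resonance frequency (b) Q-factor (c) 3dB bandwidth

Step 1 — Resonance: ω₀ = 1/√(LC) = 1/√(0.0182·4.7e-06) = 3419 rad/s.
Step 2 — f₀ = ω₀/(2π) = 544.2 Hz.
Step 3 — Series Q: Q = ω₀L/R = 3419·0.0182/12.1 = 5.143.
Step 4 — Bandwidth: Δω = ω₀/Q = 664.8 rad/s; BW = Δω/(2π) = 105.8 Hz.

(a) f₀ = 544.2 Hz  (b) Q = 5.143  (c) BW = 105.8 Hz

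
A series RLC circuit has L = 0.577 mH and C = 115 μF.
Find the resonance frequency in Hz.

Step 1 — Resonance condition Im(Z)=0 gives ω₀ = 1/√(LC).
Step 2 — ω₀ = 1/√(0.000577·0.000115) = 3882 rad/s.
Step 3 — f₀ = ω₀/(2π) = 617.9 Hz.

f₀ = 617.9 Hz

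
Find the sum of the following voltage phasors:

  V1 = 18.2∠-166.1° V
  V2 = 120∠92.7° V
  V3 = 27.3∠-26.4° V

Step 1 — Convert each phasor to rectangular form:
  V1 = 18.2·(cos(-166.1°) + j·sin(-166.1°)) = -17.67 - j4.372 V
  V2 = 120·(cos(92.7°) + j·sin(92.7°)) = -5.653 + j119.9 V
  V3 = 27.3·(cos(-26.4°) + j·sin(-26.4°)) = 24.45 - j12.14 V
Step 2 — Sum components: V_total = 1.133 + j103.4 V.
Step 3 — Convert to polar: |V_total| = 103.4 V, ∠V_total = 89.4°.

V_total = 103.4∠89.4° V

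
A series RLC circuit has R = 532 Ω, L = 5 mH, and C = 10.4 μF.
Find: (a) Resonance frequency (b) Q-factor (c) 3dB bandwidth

Step 1 — Resonance condition Im(Z)=0 gives ω₀ = 1/√(LC).
Step 2 — ω₀ = 1/√(0.005·1.04e-05) = 4385 rad/s.
Step 3 — f₀ = ω₀/(2π) = 697.9 Hz.
Step 4 — Series Q: Q = ω₀L/R = 4385·0.005/532 = 0.04122.
Step 5 — 3dB bandwidth: Δω = ω₀/Q = 1.064e+05 rad/s; BW = Δω/(2π) = 1.693e+04 Hz.

(a) f₀ = 697.9 Hz  (b) Q = 0.04122  (c) BW = 1.693e+04 Hz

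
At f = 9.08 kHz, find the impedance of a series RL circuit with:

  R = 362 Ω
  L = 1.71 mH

Step 1 — Angular frequency: ω = 2π·f = 2π·9080 = 5.705e+04 rad/s.
Step 2 — Component impedances:
  R: Z = R = 362 Ω
  L: Z = jωL = j·5.705e+04·0.00171 = 0 + j97.56 Ω
Step 3 — Series combination: Z_total = R + L = 362 + j97.56 Ω = 374.9∠15.1° Ω.

Z = 362 + j97.56 Ω = 374.9∠15.1° Ω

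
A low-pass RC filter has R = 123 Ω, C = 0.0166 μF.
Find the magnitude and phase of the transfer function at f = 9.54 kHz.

Step 1 — Angular frequency: ω = 2π·9540 = 5.994e+04 rad/s.
Step 2 — Transfer function: H(jω) = 1/(1 + jωRC).
Step 3 — Denominator: 1 + jωRC = 1 + j·5.994e+04·123·1.66e-08 = 1 + j0.1224.
Step 4 — H = 0.9852 - j0.1206.
Step 5 — Magnitude: |H| = 0.9926 (-0.1 dB); phase: φ = -7.0°.

|H| = 0.9926 (-0.1 dB), φ = -7.0°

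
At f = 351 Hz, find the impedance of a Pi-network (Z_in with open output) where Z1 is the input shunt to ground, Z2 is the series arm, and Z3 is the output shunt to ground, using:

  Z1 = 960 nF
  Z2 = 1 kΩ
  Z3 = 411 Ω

Step 1 — Angular frequency: ω = 2π·f = 2π·351 = 2205 rad/s.
Step 2 — Component impedances:
  Z1: Z = 1/(jωC) = -j/(ω·C) = 0 - j472.3 Ω
  Z2: Z = R = 1000 Ω
  Z3: Z = R = 411 Ω
Step 3 — With open output, the series arm Z2 and the output shunt Z3 appear in series to ground: Z2 + Z3 = 1411 Ω.
Step 4 — Parallel with input shunt Z1: Z_in = Z1 || (Z2 + Z3) = 142.2 - j424.7 Ω = 447.9∠-71.5° Ω.

Z = 142.2 - j424.7 Ω = 447.9∠-71.5° Ω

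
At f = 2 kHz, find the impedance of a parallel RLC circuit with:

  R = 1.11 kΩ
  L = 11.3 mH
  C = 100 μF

Step 1 — Angular frequency: ω = 2π·f = 2π·2000 = 1.257e+04 rad/s.
Step 2 — Component impedances:
  R: Z = R = 1110 Ω
  L: Z = jωL = j·1.257e+04·0.0113 = 0 + j142 Ω
  C: Z = 1/(jωC) = -j/(ω·C) = 0 - j0.7958 Ω
Step 3 — Parallel combination: 1/Z_total = 1/R + 1/L + 1/C; Z_total = 0.000577 - j0.8003 Ω = 0.8003∠-90.0° Ω.

Z = 0.000577 - j0.8003 Ω = 0.8003∠-90.0° Ω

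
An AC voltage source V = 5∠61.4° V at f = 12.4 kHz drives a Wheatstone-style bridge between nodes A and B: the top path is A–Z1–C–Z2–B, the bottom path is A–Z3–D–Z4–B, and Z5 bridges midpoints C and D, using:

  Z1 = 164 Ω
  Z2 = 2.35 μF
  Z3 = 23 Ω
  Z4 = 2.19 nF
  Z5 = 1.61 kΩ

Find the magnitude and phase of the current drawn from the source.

Step 1 — Angular frequency: ω = 2π·f = 2π·1.24e+04 = 7.791e+04 rad/s.
Step 2 — Component impedances:
  Z1: Z = R = 164 Ω
  Z2: Z = 1/(jωC) = -j/(ω·C) = 0 - j5.462 Ω
  Z3: Z = R = 23 Ω
  Z4: Z = 1/(jωC) = -j/(ω·C) = 0 - j5861 Ω
  Z5: Z = R = 1610 Ω
Step 3 — Bridge requires nodal analysis (the Z5 bridge couples midpoints C and D, so the two paths cannot be reduced to a simple series/parallel combination). Setting node B to ground and injecting 1 A at node A, the 3-node admittance system at A, C, D solves to V_A = Z_AB = 148.7 - j9.126 Ω = 148.9∠-3.5° Ω.
Step 4 — Source phasor: V = 5∠61.4° V = 2.393 + j4.39 V.
Step 5 — Ohm's law: I = V / Z_total = (2.393 + j4.39) / (148.7 - j9.126) = 0.01423 + j0.0304 A.
Step 6 — Convert to polar: |I| = 0.03357 A, ∠I = 64.9°.

I = 0.03357∠64.9° A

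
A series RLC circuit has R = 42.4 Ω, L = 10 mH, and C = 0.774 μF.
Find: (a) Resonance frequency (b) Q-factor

Step 1 — Resonance condition Im(Z)=0 gives ω₀ = 1/√(LC).
Step 2 — ω₀ = 1/√(0.01·7.74e-07) = 1.137e+04 rad/s.
Step 3 — f₀ = ω₀/(2π) = 1809 Hz.
Step 4 — Series Q: Q = ω₀L/R = 1.137e+04·0.01/42.4 = 2.681.

(a) f₀ = 1809 Hz  (b) Q = 2.681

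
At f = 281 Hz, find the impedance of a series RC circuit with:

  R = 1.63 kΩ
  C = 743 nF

Step 1 — Angular frequency: ω = 2π·f = 2π·281 = 1766 rad/s.
Step 2 — Component impedances:
  R: Z = R = 1630 Ω
  C: Z = 1/(jωC) = -j/(ω·C) = 0 - j762.3 Ω
Step 3 — Series combination: Z_total = R + C = 1630 - j762.3 Ω = 1799∠-25.1° Ω.

Z = 1630 - j762.3 Ω = 1799∠-25.1° Ω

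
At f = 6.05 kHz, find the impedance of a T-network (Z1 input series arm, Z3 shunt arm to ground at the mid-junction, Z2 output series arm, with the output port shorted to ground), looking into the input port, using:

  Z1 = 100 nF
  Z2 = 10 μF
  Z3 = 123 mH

Step 1 — Angular frequency: ω = 2π·f = 2π·6050 = 3.801e+04 rad/s.
Step 2 — Component impedances:
  Z1: Z = 1/(jωC) = -j/(ω·C) = 0 - j263.1 Ω
  Z2: Z = 1/(jωC) = -j/(ω·C) = 0 - j2.631 Ω
  Z3: Z = jωL = j·3.801e+04·0.123 = 0 + j4676 Ω
Step 3 — With the output port shorted to ground, the output series arm Z2 runs from the junction to ground; the shunt arm Z3 also runs from the junction to ground. They appear in parallel: Z3 || Z2 = 0 - j2.632 Ω.
Step 4 — Series with input arm Z1: Z_in = Z1 + (Z3 || Z2) = 0 - j265.7 Ω = 265.7∠-90.0° Ω.

Z = 0 - j265.7 Ω = 265.7∠-90.0° Ω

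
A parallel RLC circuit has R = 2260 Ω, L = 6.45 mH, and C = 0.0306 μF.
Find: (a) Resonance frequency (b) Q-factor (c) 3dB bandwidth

Step 1 — Resonance: ω₀ = 1/√(LC) = 1/√(0.00645·3.06e-08) = 7.118e+04 rad/s.
Step 2 — f₀ = ω₀/(2π) = 1.133e+04 Hz.
Step 3 — Parallel Q: Q = R/(ω₀L) = 2260/(7.118e+04·0.00645) = 4.923.
Step 4 — Bandwidth: Δω = ω₀/Q = 1.446e+04 rad/s; BW = Δω/(2π) = 2301 Hz.

(a) f₀ = 1.133e+04 Hz  (b) Q = 4.923  (c) BW = 2301 Hz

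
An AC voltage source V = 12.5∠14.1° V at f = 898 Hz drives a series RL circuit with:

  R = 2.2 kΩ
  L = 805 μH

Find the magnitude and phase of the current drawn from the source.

Step 1 — Angular frequency: ω = 2π·f = 2π·898 = 5642 rad/s.
Step 2 — Component impedances:
  R: Z = R = 2200 Ω
  L: Z = jωL = j·5642·0.000805 = 0 + j4.542 Ω
Step 3 — Series combination: Z_total = R + L = 2200 + j4.542 Ω = 2200∠0.1° Ω.
Step 4 — Source phasor: V = 12.5∠14.1° V = 12.12 + j3.045 V.
Step 5 — Ohm's law: I = V / Z_total = (12.12 + j3.045) / (2200 + j4.542) = 0.005513 + j0.001373 A.
Step 6 — Convert to polar: |I| = 0.005682 A, ∠I = 14.0°.

I = 0.005682∠14.0° A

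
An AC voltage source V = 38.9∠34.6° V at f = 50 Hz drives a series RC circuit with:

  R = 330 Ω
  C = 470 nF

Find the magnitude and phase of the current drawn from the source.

Step 1 — Angular frequency: ω = 2π·f = 2π·50 = 314.2 rad/s.
Step 2 — Component impedances:
  R: Z = R = 330 Ω
  C: Z = 1/(jωC) = -j/(ω·C) = 0 - j6773 Ω
Step 3 — Series combination: Z_total = R + C = 330 - j6773 Ω = 6781∠-87.2° Ω.
Step 4 — Source phasor: V = 38.9∠34.6° V = 32.02 + j22.09 V.
Step 5 — Ohm's law: I = V / Z_total = (32.02 + j22.09) / (330 - j6773) = -0.003024 + j0.004875 A.
Step 6 — Convert to polar: |I| = 0.005737 A, ∠I = 121.8°.

I = 0.005737∠121.8° A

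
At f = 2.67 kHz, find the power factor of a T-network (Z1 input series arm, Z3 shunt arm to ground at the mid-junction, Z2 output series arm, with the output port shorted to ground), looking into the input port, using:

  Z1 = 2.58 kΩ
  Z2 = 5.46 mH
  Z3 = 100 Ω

Step 1 — Angular frequency: ω = 2π·f = 2π·2670 = 1.678e+04 rad/s.
Step 2 — Component impedances:
  Z1: Z = R = 2580 Ω
  Z2: Z = jωL = j·1.678e+04·0.00546 = 0 + j91.6 Ω
  Z3: Z = R = 100 Ω
Step 3 — With the output port shorted to ground, the output series arm Z2 runs from the junction to ground; the shunt arm Z3 also runs from the junction to ground. They appear in parallel: Z3 || Z2 = 45.62 + j49.81 Ω.
Step 4 — Series with input arm Z1: Z_in = Z1 + (Z3 || Z2) = 2626 + j49.81 Ω = 2626∠1.1° Ω.
Step 5 — Power factor: PF = cos(φ) = Re(Z)/|Z| = 2625.6/2626.1 = 0.9998.
Step 6 — Type: Im(Z) = 49.81 ⇒ lagging (phase φ = 1.1°).

PF = 0.9998 (lagging, φ = 1.1°)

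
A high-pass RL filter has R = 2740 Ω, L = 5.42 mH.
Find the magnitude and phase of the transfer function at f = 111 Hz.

Step 1 — Angular frequency: ω = 2π·111 = 697.4 rad/s.
Step 2 — Transfer function: H(jω) = jωL/(R + jωL).
Step 3 — Numerator jωL = j·3.78; denominator R + jωL = 2740 + j3.78.
Step 4 — H = 1.903e-06 + j0.00138.
Step 5 — Magnitude: |H| = 0.00138 (-57.2 dB); phase: φ = 89.9°.

|H| = 0.00138 (-57.2 dB), φ = 89.9°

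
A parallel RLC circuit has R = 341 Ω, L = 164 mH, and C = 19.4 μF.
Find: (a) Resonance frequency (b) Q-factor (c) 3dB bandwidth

Step 1 — Resonance: ω₀ = 1/√(LC) = 1/√(0.164·1.94e-05) = 560.6 rad/s.
Step 2 — f₀ = ω₀/(2π) = 89.23 Hz.
Step 3 — Parallel Q: Q = R/(ω₀L) = 341/(560.6·0.164) = 3.709.
Step 4 — Bandwidth: Δω = ω₀/Q = 151.2 rad/s; BW = Δω/(2π) = 24.06 Hz.

(a) f₀ = 89.23 Hz  (b) Q = 3.709  (c) BW = 24.06 Hz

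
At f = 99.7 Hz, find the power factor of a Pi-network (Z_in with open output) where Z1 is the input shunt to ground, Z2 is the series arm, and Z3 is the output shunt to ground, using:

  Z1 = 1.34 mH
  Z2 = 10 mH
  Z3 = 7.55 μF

Step 1 — Angular frequency: ω = 2π·f = 2π·99.7 = 626.4 rad/s.
Step 2 — Component impedances:
  Z1: Z = jωL = j·626.4·0.00134 = 0 + j0.8394 Ω
  Z2: Z = jωL = j·626.4·0.01 = 0 + j6.264 Ω
  Z3: Z = 1/(jωC) = -j/(ω·C) = 0 - j211.4 Ω
Step 3 — With open output, the series arm Z2 and the output shunt Z3 appear in series to ground: Z2 + Z3 = 0 - j205.2 Ω.
Step 4 — Parallel with input shunt Z1: Z_in = Z1 || (Z2 + Z3) = 0 + j0.8429 Ω = 0.8429∠90.0° Ω.
Step 5 — Power factor: PF = cos(φ) = Re(Z)/|Z| = -0/0.8429 = -0.
Step 6 — Type: Im(Z) = 0.8429 ⇒ lagging (phase φ = 90.0°).

PF = -0 (lagging, φ = 90.0°)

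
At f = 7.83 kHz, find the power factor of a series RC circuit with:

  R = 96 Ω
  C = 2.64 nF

Step 1 — Angular frequency: ω = 2π·f = 2π·7830 = 4.92e+04 rad/s.
Step 2 — Component impedances:
  R: Z = R = 96 Ω
  C: Z = 1/(jωC) = -j/(ω·C) = 0 - j7699 Ω
Step 3 — Series combination: Z_total = R + C = 96 - j7699 Ω = 7700∠-89.3° Ω.
Step 4 — Power factor: PF = cos(φ) = Re(Z)/|Z| = 96/7700 = 0.01247.
Step 5 — Type: Im(Z) = -7699 ⇒ leading (phase φ = -89.3°).

PF = 0.01247 (leading, φ = -89.3°)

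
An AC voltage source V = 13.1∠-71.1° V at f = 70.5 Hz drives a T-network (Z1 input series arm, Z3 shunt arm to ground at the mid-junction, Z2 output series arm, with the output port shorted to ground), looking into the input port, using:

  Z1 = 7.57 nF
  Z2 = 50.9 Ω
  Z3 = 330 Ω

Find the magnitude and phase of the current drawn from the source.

Step 1 — Angular frequency: ω = 2π·f = 2π·70.5 = 443 rad/s.
Step 2 — Component impedances:
  Z1: Z = 1/(jωC) = -j/(ω·C) = 0 - j2.982e+05 Ω
  Z2: Z = R = 50.9 Ω
  Z3: Z = R = 330 Ω
Step 3 — With the output port shorted to ground, the output series arm Z2 runs from the junction to ground; the shunt arm Z3 also runs from the junction to ground. They appear in parallel: Z3 || Z2 = 44.1 Ω.
Step 4 — Series with input arm Z1: Z_in = Z1 + (Z3 || Z2) = 44.1 - j2.982e+05 Ω = 2.982e+05∠-90.0° Ω.
Step 5 — Source phasor: V = 13.1∠-71.1° V = 4.243 - j12.39 V.
Step 6 — Ohm's law: I = V / Z_total = (4.243 - j12.39) / (44.1 - j2.982e+05) = 4.156e-05 + j1.422e-05 A.
Step 7 — Convert to polar: |I| = 4.393e-05 A, ∠I = 18.9°.

I = 4.393e-05∠18.9° A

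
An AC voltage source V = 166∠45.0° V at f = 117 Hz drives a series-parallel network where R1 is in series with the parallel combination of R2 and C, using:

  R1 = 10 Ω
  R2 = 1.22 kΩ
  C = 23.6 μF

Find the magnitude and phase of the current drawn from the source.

Step 1 — Angular frequency: ω = 2π·f = 2π·117 = 735.1 rad/s.
Step 2 — Component impedances:
  R1: Z = R = 10 Ω
  R2: Z = R = 1220 Ω
  C: Z = 1/(jωC) = -j/(ω·C) = 0 - j57.64 Ω
Step 3 — Parallel branch: R2 || C = 1/(1/R2 + 1/C) = 2.717 - j57.51 Ω.
Step 4 — Series with R1: Z_total = R1 + (R2 || C) = 12.72 - j57.51 Ω = 58.9∠-77.5° Ω.
Step 5 — Source phasor: V = 166∠45.0° V = 117.4 + j117.4 V.
Step 6 — Ohm's law: I = V / Z_total = (117.4 + j117.4) / (12.72 - j57.51) = -1.516 + j2.376 A.
Step 7 — Convert to polar: |I| = 2.818 A, ∠I = 122.5°.

I = 2.818∠122.5° A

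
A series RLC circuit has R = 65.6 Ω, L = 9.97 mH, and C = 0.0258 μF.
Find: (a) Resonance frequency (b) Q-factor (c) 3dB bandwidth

Step 1 — Resonance: ω₀ = 1/√(LC) = 1/√(0.00997·2.58e-08) = 6.235e+04 rad/s.
Step 2 — f₀ = ω₀/(2π) = 9923 Hz.
Step 3 — Series Q: Q = ω₀L/R = 6.235e+04·0.00997/65.6 = 9.476.
Step 4 — Bandwidth: Δω = ω₀/Q = 6580 rad/s; BW = Δω/(2π) = 1047 Hz.

(a) f₀ = 9923 Hz  (b) Q = 9.476  (c) BW = 1047 Hz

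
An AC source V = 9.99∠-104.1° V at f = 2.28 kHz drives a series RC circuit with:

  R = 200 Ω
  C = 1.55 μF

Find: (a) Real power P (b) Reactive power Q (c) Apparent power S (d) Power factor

Step 1 — Angular frequency: ω = 2π·f = 2π·2280 = 1.433e+04 rad/s.
Step 2 — Component impedances:
  R: Z = R = 200 Ω
  C: Z = 1/(jωC) = -j/(ω·C) = 0 - j45.04 Ω
Step 3 — Series combination: Z_total = R + C = 200 - j45.04 Ω = 205∠-12.7° Ω.
Step 4 — Source phasor: V = 9.99∠-104.1° V = -2.434 - j9.689 V.
Step 5 — Current: I = V / Z = -0.001199 - j0.04872 A = 0.04873∠-91.4° A.
Step 6 — Complex power: S = V·I* = 0.4749 - j0.1069 VA.
Step 7 — Real power: P = Re(S) = 0.4749 W.
Step 8 — Reactive power: Q = Im(S) = -0.1069 VAR.
Step 9 — Apparent power: |S| = 0.4868 VA.
Step 10 — Power factor: PF = P/|S| = 0.9756 (leading).

(a) P = 0.4749 W  (b) Q = -0.1069 VAR  (c) S = 0.4868 VA  (d) PF = 0.9756 (leading)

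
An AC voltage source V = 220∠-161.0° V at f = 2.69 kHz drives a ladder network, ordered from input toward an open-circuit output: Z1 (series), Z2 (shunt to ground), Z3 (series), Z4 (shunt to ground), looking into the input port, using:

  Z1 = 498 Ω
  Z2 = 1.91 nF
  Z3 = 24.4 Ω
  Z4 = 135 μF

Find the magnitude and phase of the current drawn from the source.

Step 1 — Angular frequency: ω = 2π·f = 2π·2690 = 1.69e+04 rad/s.
Step 2 — Component impedances:
  Z1: Z = R = 498 Ω
  Z2: Z = 1/(jωC) = -j/(ω·C) = 0 - j3.098e+04 Ω
  Z3: Z = R = 24.4 Ω
  Z4: Z = 1/(jωC) = -j/(ω·C) = 0 - j0.4383 Ω
Step 3 — Ladder network (open output): work backward from the far end, alternating series and parallel combinations. Z_in = 522.4 - j0.4575 Ω = 522.4∠-0.1° Ω.
Step 4 — Source phasor: V = 220∠-161.0° V = -208 - j71.62 V.
Step 5 — Ohm's law: I = V / Z_total = (-208 - j71.62) / (522.4 - j0.4575) = -0.3981 - j0.1375 A.
Step 6 — Convert to polar: |I| = 0.4211 A, ∠I = -160.9°.

I = 0.4211∠-160.9° A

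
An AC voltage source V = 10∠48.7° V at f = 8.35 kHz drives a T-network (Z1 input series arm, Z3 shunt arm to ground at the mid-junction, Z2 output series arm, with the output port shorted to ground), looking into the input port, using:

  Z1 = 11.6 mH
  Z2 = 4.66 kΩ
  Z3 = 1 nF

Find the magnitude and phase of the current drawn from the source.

Step 1 — Angular frequency: ω = 2π·f = 2π·8350 = 5.246e+04 rad/s.
Step 2 — Component impedances:
  Z1: Z = jωL = j·5.246e+04·0.0116 = 0 + j608.6 Ω
  Z2: Z = R = 4660 Ω
  Z3: Z = 1/(jωC) = -j/(ω·C) = 0 - j1.906e+04 Ω
Step 3 — With the output port shorted to ground, the output series arm Z2 runs from the junction to ground; the shunt arm Z3 also runs from the junction to ground. They appear in parallel: Z3 || Z2 = 4397 - j1075 Ω.
Step 4 — Series with input arm Z1: Z_in = Z1 + (Z3 || Z2) = 4397 - j466.5 Ω = 4422∠-6.1° Ω.
Step 5 — Source phasor: V = 10∠48.7° V = 6.6 + j7.513 V.
Step 6 — Ohm's law: I = V / Z_total = (6.6 + j7.513) / (4397 - j466.5) = 0.001305 + j0.001847 A.
Step 7 — Convert to polar: |I| = 0.002262 A, ∠I = 54.8°.

I = 0.002262∠54.8° A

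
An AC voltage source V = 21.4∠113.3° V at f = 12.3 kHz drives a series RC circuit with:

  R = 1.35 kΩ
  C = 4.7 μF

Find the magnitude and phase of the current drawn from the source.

Step 1 — Angular frequency: ω = 2π·f = 2π·1.23e+04 = 7.728e+04 rad/s.
Step 2 — Component impedances:
  R: Z = R = 1350 Ω
  C: Z = 1/(jωC) = -j/(ω·C) = 0 - j2.753 Ω
Step 3 — Series combination: Z_total = R + C = 1350 - j2.753 Ω = 1350∠-0.1° Ω.
Step 4 — Source phasor: V = 21.4∠113.3° V = -8.465 + j19.65 V.
Step 5 — Ohm's law: I = V / Z_total = (-8.465 + j19.65) / (1350 - j2.753) = -0.0063 + j0.01455 A.
Step 6 — Convert to polar: |I| = 0.01585 A, ∠I = 113.4°.

I = 0.01585∠113.4° A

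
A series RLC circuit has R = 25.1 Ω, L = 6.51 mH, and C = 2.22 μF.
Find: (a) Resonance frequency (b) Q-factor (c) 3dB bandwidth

Step 1 — Resonance condition Im(Z)=0 gives ω₀ = 1/√(LC).
Step 2 — ω₀ = 1/√(0.00651·2.22e-06) = 8318 rad/s.
Step 3 — f₀ = ω₀/(2π) = 1324 Hz.
Step 4 — Series Q: Q = ω₀L/R = 8318·0.00651/25.1 = 2.157.
Step 5 — 3dB bandwidth: Δω = ω₀/Q = 3856 rad/s; BW = Δω/(2π) = 613.6 Hz.

(a) f₀ = 1324 Hz  (b) Q = 2.157  (c) BW = 613.6 Hz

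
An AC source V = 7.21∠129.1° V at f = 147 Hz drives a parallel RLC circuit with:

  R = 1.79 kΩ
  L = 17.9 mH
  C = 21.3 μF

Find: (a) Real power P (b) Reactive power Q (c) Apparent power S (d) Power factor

Step 1 — Angular frequency: ω = 2π·f = 2π·147 = 923.6 rad/s.
Step 2 — Component impedances:
  R: Z = R = 1790 Ω
  L: Z = jωL = j·923.6·0.0179 = 0 + j16.53 Ω
  C: Z = 1/(jωC) = -j/(ω·C) = 0 - j50.83 Ω
Step 3 — Parallel combination: 1/Z_total = 1/R + 1/L + 1/C; Z_total = 0.3353 + j24.5 Ω = 24.5∠89.2° Ω.
Step 4 — Source phasor: V = 7.21∠129.1° V = -4.547 + j5.595 V.
Step 5 — Current: I = V / Z = 0.2258 + j0.1887 A = 0.2943∠39.9° A.
Step 6 — Complex power: S = V·I* = 0.02904 + j2.122 VA.
Step 7 — Real power: P = Re(S) = 0.02904 W.
Step 8 — Reactive power: Q = Im(S) = 2.122 VAR.
Step 9 — Apparent power: |S| = 2.122 VA.
Step 10 — Power factor: PF = P/|S| = 0.01369 (lagging).

(a) P = 0.02904 W  (b) Q = 2.122 VAR  (c) S = 2.122 VA  (d) PF = 0.01369 (lagging)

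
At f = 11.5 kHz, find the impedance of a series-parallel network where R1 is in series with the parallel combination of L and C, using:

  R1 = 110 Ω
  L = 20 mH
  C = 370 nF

Step 1 — Angular frequency: ω = 2π·f = 2π·1.15e+04 = 7.226e+04 rad/s.
Step 2 — Component impedances:
  R1: Z = R = 110 Ω
  L: Z = jωL = j·7.226e+04·0.02 = 0 + j1445 Ω
  C: Z = 1/(jωC) = -j/(ω·C) = 0 - j37.4 Ω
Step 3 — Parallel branch: L || C = 1/(1/L + 1/C) = 0 - j38.4 Ω.
Step 4 — Series with R1: Z_total = R1 + (L || C) = 110 - j38.4 Ω = 116.5∠-19.2° Ω.

Z = 110 - j38.4 Ω = 116.5∠-19.2° Ω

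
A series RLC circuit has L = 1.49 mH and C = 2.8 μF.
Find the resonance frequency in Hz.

Step 1 — Resonance condition Im(Z)=0 gives ω₀ = 1/√(LC).
Step 2 — ω₀ = 1/√(0.00149·2.8e-06) = 1.548e+04 rad/s.
Step 3 — f₀ = ω₀/(2π) = 2464 Hz.

f₀ = 2464 Hz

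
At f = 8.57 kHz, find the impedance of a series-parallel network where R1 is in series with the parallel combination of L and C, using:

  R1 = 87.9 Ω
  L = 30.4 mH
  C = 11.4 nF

Step 1 — Angular frequency: ω = 2π·f = 2π·8570 = 5.385e+04 rad/s.
Step 2 — Component impedances:
  R1: Z = R = 87.9 Ω
  L: Z = jωL = j·5.385e+04·0.0304 = 0 + j1637 Ω
  C: Z = 1/(jωC) = -j/(ω·C) = 0 - j1629 Ω
Step 3 — Parallel branch: L || C = 1/(1/L + 1/C) = 0 - j3.377e+05 Ω.
Step 4 — Series with R1: Z_total = R1 + (L || C) = 87.9 - j3.377e+05 Ω = 3.377e+05∠-90.0° Ω.

Z = 87.9 - j3.377e+05 Ω = 3.377e+05∠-90.0° Ω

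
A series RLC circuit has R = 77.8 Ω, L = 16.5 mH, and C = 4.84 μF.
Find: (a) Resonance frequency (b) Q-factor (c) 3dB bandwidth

Step 1 — Resonance: ω₀ = 1/√(LC) = 1/√(0.0165·4.84e-06) = 3539 rad/s.
Step 2 — f₀ = ω₀/(2π) = 563.2 Hz.
Step 3 — Series Q: Q = ω₀L/R = 3539·0.0165/77.8 = 0.7505.
Step 4 — Bandwidth: Δω = ω₀/Q = 4715 rad/s; BW = Δω/(2π) = 750.4 Hz.

(a) f₀ = 563.2 Hz  (b) Q = 0.7505  (c) BW = 750.4 Hz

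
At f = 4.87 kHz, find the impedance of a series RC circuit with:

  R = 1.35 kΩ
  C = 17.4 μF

Step 1 — Angular frequency: ω = 2π·f = 2π·4870 = 3.06e+04 rad/s.
Step 2 — Component impedances:
  R: Z = R = 1350 Ω
  C: Z = 1/(jωC) = -j/(ω·C) = 0 - j1.878 Ω
Step 3 — Series combination: Z_total = R + C = 1350 - j1.878 Ω = 1350∠-0.1° Ω.

Z = 1350 - j1.878 Ω = 1350∠-0.1° Ω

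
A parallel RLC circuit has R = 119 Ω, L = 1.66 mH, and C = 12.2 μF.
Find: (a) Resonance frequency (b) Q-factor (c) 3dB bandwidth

Step 1 — Resonance: ω₀ = 1/√(LC) = 1/√(0.00166·1.22e-05) = 7027 rad/s.
Step 2 — f₀ = ω₀/(2π) = 1118 Hz.
Step 3 — Parallel Q: Q = R/(ω₀L) = 119/(7027·0.00166) = 10.2.
Step 4 — Bandwidth: Δω = ω₀/Q = 688.8 rad/s; BW = Δω/(2π) = 109.6 Hz.

(a) f₀ = 1118 Hz  (b) Q = 10.2  (c) BW = 109.6 Hz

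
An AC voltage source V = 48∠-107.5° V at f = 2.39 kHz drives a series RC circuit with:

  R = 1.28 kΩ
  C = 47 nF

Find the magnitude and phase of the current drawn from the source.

Step 1 — Angular frequency: ω = 2π·f = 2π·2390 = 1.502e+04 rad/s.
Step 2 — Component impedances:
  R: Z = R = 1280 Ω
  C: Z = 1/(jωC) = -j/(ω·C) = 0 - j1417 Ω
Step 3 — Series combination: Z_total = R + C = 1280 - j1417 Ω = 1909∠-47.9° Ω.
Step 4 — Source phasor: V = 48∠-107.5° V = -14.43 - j45.78 V.
Step 5 — Ohm's law: I = V / Z_total = (-14.43 - j45.78) / (1280 - j1417) = 0.01272 - j0.02168 A.
Step 6 — Convert to polar: |I| = 0.02514 A, ∠I = -59.6°.

I = 0.02514∠-59.6° A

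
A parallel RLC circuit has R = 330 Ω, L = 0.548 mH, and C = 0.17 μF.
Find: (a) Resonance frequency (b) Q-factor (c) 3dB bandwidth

Step 1 — Resonance: ω₀ = 1/√(LC) = 1/√(0.000548·1.7e-07) = 1.036e+05 rad/s.
Step 2 — f₀ = ω₀/(2π) = 1.649e+04 Hz.
Step 3 — Parallel Q: Q = R/(ω₀L) = 330/(1.036e+05·0.000548) = 5.812.
Step 4 — Bandwidth: Δω = ω₀/Q = 1.783e+04 rad/s; BW = Δω/(2π) = 2837 Hz.

(a) f₀ = 1.649e+04 Hz  (b) Q = 5.812  (c) BW = 2837 Hz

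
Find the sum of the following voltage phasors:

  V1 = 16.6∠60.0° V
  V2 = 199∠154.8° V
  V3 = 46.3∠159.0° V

Step 1 — Convert each phasor to rectangular form:
  V1 = 16.6·(cos(60.0°) + j·sin(60.0°)) = 8.3 + j14.38 V
  V2 = 199·(cos(154.8°) + j·sin(154.8°)) = -180.1 + j84.73 V
  V3 = 46.3·(cos(159.0°) + j·sin(159.0°)) = -43.22 + j16.59 V
Step 2 — Sum components: V_total = -215 + j115.7 V.
Step 3 — Convert to polar: |V_total| = 244.1 V, ∠V_total = 151.7°.

V_total = 244.1∠151.7° V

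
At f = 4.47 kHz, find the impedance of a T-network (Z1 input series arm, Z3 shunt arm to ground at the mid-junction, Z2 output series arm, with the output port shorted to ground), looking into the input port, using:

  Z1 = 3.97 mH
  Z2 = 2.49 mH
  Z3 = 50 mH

Step 1 — Angular frequency: ω = 2π·f = 2π·4470 = 2.809e+04 rad/s.
Step 2 — Component impedances:
  Z1: Z = jωL = j·2.809e+04·0.00397 = 0 + j111.5 Ω
  Z2: Z = jωL = j·2.809e+04·0.00249 = 0 + j69.93 Ω
  Z3: Z = jωL = j·2.809e+04·0.05 = 0 + j1404 Ω
Step 3 — With the output port shorted to ground, the output series arm Z2 runs from the junction to ground; the shunt arm Z3 also runs from the junction to ground. They appear in parallel: Z3 || Z2 = 0 + j66.62 Ω.
Step 4 — Series with input arm Z1: Z_in = Z1 + (Z3 || Z2) = 0 + j178.1 Ω = 178.1∠90.0° Ω.

Z = 0 + j178.1 Ω = 178.1∠90.0° Ω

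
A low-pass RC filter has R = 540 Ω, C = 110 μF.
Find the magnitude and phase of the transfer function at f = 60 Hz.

Step 1 — Angular frequency: ω = 2π·60 = 377 rad/s.
Step 2 — Transfer function: H(jω) = 1/(1 + jωRC).
Step 3 — Denominator: 1 + jωRC = 1 + j·377·540·0.00011 = 1 + j22.39.
Step 4 — H = 0.00199 - j0.04457.
Step 5 — Magnitude: |H| = 0.04461 (-27.0 dB); phase: φ = -87.4°.

|H| = 0.04461 (-27.0 dB), φ = -87.4°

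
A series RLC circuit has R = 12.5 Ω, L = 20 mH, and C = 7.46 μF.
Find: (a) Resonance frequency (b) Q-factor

Step 1 — Resonance condition Im(Z)=0 gives ω₀ = 1/√(LC).
Step 2 — ω₀ = 1/√(0.02·7.46e-06) = 2589 rad/s.
Step 3 — f₀ = ω₀/(2π) = 412 Hz.
Step 4 — Series Q: Q = ω₀L/R = 2589·0.02/12.5 = 4.142.

(a) f₀ = 412 Hz  (b) Q = 4.142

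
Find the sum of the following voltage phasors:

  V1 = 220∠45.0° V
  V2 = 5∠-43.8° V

Step 1 — Convert each phasor to rectangular form:
  V1 = 220·(cos(45.0°) + j·sin(45.0°)) = 155.6 + j155.6 V
  V2 = 5·(cos(-43.8°) + j·sin(-43.8°)) = 3.609 - j3.461 V
Step 2 — Sum components: V_total = 159.2 + j152.1 V.
Step 3 — Convert to polar: |V_total| = 220.2 V, ∠V_total = 43.7°.

V_total = 220.2∠43.7° V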